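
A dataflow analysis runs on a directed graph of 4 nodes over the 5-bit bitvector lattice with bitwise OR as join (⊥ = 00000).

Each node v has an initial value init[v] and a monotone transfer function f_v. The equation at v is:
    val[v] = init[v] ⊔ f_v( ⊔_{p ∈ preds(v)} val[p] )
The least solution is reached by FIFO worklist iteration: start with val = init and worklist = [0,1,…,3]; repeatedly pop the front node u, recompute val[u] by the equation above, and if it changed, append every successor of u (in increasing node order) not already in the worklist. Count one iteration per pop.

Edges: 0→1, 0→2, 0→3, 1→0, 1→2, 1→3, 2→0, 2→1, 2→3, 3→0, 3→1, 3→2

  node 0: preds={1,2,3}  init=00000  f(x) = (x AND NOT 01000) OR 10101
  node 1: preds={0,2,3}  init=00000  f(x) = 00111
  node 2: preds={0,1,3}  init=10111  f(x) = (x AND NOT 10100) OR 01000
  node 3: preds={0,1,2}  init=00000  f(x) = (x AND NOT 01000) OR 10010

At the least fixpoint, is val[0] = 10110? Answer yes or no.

no

Iteration log — 7 steps:
  step 1. node 0  ⊔preds=10111  new=10111  old=00000  +wl: 
  step 2. node 1  ⊔preds=10111  new=00111  old=00000  +wl: 0
  step 3. node 2  ⊔preds=10111  new=11111  old=10111  +wl: 1
  step 4. node 3  ⊔preds=11111  new=10111  old=00000  +wl: 2
  step 5. node 0  ⊔preds=11111  new=10111  stable
  step 6. node 1  ⊔preds=11111  new=00111  stable
  step 7. node 2  ⊔preds=10111  new=11111  stable

Least fixpoint reached:
  node 0: 10111
  node 1: 00111
  node 2: 11111
  node 3: 10111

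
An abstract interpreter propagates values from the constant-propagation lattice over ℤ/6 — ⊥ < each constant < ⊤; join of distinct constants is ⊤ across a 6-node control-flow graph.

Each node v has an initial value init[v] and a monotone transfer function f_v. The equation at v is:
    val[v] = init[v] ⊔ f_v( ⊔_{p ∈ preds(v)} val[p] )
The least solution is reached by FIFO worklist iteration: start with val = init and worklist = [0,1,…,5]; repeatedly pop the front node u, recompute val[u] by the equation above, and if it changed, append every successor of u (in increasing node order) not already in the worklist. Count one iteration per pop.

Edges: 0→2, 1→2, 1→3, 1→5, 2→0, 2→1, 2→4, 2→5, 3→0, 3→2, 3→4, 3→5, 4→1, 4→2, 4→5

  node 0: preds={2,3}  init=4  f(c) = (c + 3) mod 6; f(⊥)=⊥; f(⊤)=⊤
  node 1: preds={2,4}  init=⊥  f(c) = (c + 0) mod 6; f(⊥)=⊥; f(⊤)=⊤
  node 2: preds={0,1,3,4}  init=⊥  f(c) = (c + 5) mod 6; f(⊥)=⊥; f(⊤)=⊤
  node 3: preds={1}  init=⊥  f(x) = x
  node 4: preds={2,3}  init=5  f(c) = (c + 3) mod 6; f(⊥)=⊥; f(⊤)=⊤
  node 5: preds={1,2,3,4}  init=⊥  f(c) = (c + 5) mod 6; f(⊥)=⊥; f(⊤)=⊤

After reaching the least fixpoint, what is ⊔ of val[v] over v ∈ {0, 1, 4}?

⊤

Trace (14 dequeues):
  [1] u=0 | in ⊥ | out 4 | ==
  [2] u=1 | in 5 | out 5 | prev ⊥ | push {}
  [3] u=2 | in ⊤ | out ⊤ | prev ⊥ | push {0,1}
  [4] u=3 | in 5 | out 5 | prev ⊥ | push {2}
  [5] u=4 | in ⊤ | out ⊤ | prev 5 | push {}
  [6] u=5 | in ⊤ | out ⊤ | prev ⊥ | push {}
  [7] u=0 | in ⊤ | out ⊤ | prev 4 | push {}
  [8] u=1 | in ⊤ | out ⊤ | prev 5 | push {3,5}
  [9] u=2 | in ⊤ | out ⊤ | ==
  [10] u=3 | in ⊤ | out ⊤ | prev 5 | push {0,2,4}
  [11] u=5 | in ⊤ | out ⊤ | ==
  [12] u=0 | in ⊤ | out ⊤ | ==
  [13] u=2 | in ⊤ | out ⊤ | ==
  [14] u=4 | in ⊤ | out ⊤ | ==

Converged values:
  [0] ⊤
  [1] ⊤
  [2] ⊤
  [3] ⊤
  [4] ⊤
  [5] ⊤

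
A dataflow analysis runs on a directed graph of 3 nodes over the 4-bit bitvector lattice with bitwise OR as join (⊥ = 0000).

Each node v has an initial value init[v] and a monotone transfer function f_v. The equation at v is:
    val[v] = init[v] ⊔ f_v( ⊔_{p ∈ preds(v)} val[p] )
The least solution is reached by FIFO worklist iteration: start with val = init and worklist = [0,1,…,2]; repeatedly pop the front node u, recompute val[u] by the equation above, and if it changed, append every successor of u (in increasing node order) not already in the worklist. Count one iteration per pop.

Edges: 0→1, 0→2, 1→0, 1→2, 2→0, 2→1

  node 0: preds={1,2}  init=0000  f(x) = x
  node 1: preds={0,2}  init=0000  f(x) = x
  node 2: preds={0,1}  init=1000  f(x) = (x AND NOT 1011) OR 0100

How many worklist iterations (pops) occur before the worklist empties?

Iteration log — 7 steps:
  step 1. node 0  ⊔preds=1000  new=1000  old=0000  +wl: 
  step 2. node 1  ⊔preds=1000  new=1000  old=0000  +wl: 0
  step 3. node 2  ⊔preds=1000  new=1100  old=1000  +wl: 1
  step 4. node 0  ⊔preds=1100  new=1100  old=1000  +wl: 2
  step 5. node 1  ⊔preds=1100  new=1100  old=1000  +wl: 0
  step 6. node 2  ⊔preds=1100  new=1100  stable
  step 7. node 0  ⊔preds=1100  new=1100  stable

Least fixpoint reached:
  node 0: 1100
  node 1: 1100
  node 2: 1100

7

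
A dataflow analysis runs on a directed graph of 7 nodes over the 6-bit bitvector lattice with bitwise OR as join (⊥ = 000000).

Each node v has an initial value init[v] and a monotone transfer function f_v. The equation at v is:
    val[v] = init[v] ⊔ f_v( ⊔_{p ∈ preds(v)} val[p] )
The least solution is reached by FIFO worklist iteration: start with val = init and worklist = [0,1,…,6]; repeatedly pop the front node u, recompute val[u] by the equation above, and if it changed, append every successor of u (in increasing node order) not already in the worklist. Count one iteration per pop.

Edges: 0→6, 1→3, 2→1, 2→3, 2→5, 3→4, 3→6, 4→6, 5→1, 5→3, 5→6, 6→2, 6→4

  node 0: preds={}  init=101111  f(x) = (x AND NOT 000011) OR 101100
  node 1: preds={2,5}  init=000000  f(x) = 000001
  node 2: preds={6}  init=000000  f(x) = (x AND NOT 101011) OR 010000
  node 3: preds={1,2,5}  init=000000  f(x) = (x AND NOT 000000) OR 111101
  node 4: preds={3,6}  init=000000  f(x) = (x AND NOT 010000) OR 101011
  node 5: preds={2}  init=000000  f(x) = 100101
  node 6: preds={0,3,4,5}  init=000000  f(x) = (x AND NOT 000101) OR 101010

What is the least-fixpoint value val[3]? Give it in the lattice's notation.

111101

Worklist (11 pops):
  #1 pop 0: in=000000 → 101111 (no change)
  #2 pop 1: in=000000 → 000001 (was 000000); enqueue []
  #3 pop 2: in=000000 → 010000 (was 000000); enqueue [1]
  #4 pop 3: in=010001 → 111101 (was 000000); enqueue []
  #5 pop 4: in=111101 → 101111 (was 000000); enqueue []
  #6 pop 5: in=010000 → 100101 (was 000000); enqueue [3]
  #7 pop 6: in=111111 → 111010 (was 000000); enqueue [2,4]
  #8 pop 1: in=110101 → 000001 (no change)
  #9 pop 3: in=110101 → 111101 (no change)
  #10 pop 2: in=111010 → 010000 (no change)
  #11 pop 4: in=111111 → 101111 (no change)

Fixpoint:
  val[0] = 101111
  val[1] = 000001
  val[2] = 010000
  val[3] = 111101
  val[4] = 101111
  val[5] = 100101
  val[6] = 111010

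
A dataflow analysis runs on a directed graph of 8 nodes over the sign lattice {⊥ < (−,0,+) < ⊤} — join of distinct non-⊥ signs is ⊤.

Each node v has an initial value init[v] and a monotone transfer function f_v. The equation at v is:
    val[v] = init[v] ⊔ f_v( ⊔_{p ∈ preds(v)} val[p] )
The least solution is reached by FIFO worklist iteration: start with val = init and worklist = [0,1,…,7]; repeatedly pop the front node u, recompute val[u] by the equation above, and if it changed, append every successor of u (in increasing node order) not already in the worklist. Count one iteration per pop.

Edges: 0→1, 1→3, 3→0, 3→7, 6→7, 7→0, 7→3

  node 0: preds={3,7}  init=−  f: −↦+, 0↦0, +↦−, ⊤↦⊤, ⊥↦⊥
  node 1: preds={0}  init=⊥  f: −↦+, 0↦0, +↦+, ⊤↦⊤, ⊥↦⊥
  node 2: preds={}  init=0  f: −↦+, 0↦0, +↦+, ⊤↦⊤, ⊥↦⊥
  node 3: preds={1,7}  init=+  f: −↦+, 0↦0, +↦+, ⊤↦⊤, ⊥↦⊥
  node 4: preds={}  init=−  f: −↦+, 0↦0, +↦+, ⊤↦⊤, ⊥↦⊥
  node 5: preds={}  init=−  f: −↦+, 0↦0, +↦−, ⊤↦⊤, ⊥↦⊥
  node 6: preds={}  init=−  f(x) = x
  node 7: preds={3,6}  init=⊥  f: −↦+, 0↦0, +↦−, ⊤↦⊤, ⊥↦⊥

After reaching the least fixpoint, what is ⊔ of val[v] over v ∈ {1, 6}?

Trace (14 dequeues):
  [1] u=0 | in + | out − | ==
  [2] u=1 | in − | out + | prev ⊥ | push {}
  [3] u=2 | in ⊥ | out 0 | ==
  [4] u=3 | in + | out + | ==
  [5] u=4 | in ⊥ | out − | ==
  [6] u=5 | in ⊥ | out − | ==
  [7] u=6 | in ⊥ | out − | ==
  [8] u=7 | in ⊤ | out ⊤ | prev ⊥ | push {0,3}
  [9] u=0 | in ⊤ | out ⊤ | prev − | push {1}
  [10] u=3 | in ⊤ | out ⊤ | prev + | push {0,7}
  [11] u=1 | in ⊤ | out ⊤ | prev + | push {3}
  [12] u=0 | in ⊤ | out ⊤ | ==
  [13] u=7 | in ⊤ | out ⊤ | ==
  [14] u=3 | in ⊤ | out ⊤ | ==

Converged values:
  [0] ⊤
  [1] ⊤
  [2] 0
  [3] ⊤
  [4] −
  [5] −
  [6] −
  [7] ⊤

⊤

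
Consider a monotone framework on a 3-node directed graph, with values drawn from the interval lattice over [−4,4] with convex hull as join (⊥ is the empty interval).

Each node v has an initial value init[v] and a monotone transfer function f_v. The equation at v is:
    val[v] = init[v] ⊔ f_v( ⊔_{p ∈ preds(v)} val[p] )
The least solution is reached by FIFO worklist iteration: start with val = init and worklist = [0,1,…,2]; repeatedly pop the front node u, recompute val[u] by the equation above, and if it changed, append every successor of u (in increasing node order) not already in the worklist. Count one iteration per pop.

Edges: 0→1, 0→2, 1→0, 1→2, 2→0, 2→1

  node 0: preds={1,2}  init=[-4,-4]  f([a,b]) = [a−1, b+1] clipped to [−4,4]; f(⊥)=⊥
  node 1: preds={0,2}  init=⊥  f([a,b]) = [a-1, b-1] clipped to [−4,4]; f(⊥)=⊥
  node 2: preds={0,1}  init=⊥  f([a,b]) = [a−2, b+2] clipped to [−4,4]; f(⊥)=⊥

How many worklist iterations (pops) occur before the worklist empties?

13

Worklist (13 pops):
  #1 pop 0: in=⊥ → [-4,-4] (no change)
  #2 pop 1: in=[-4,-4] → [-4,-4] (was ⊥); enqueue [0]
  #3 pop 2: in=[-4,-4] → [-4,-2] (was ⊥); enqueue [1]
  #4 pop 0: in=[-4,-2] → [-4,-1] (was [-4,-4]); enqueue [2]
  #5 pop 1: in=[-4,-1] → [-4,-2] (was [-4,-4]); enqueue [0]
  #6 pop 2: in=[-4,-1] → [-4,1] (was [-4,-2]); enqueue [1]
  #7 pop 0: in=[-4,1] → [-4,2] (was [-4,-1]); enqueue [2]
  #8 pop 1: in=[-4,2] → [-4,1] (was [-4,-2]); enqueue [0]
  #9 pop 2: in=[-4,2] → [-4,4] (was [-4,1]); enqueue [1]
  #10 pop 0: in=[-4,4] → [-4,4] (was [-4,2]); enqueue [2]
  #11 pop 1: in=[-4,4] → [-4,3] (was [-4,1]); enqueue [0]
  #12 pop 2: in=[-4,4] → [-4,4] (no change)
  #13 pop 0: in=[-4,4] → [-4,4] (no change)

Fixpoint:
  val[0] = [-4,4]
  val[1] = [-4,3]
  val[2] = [-4,4]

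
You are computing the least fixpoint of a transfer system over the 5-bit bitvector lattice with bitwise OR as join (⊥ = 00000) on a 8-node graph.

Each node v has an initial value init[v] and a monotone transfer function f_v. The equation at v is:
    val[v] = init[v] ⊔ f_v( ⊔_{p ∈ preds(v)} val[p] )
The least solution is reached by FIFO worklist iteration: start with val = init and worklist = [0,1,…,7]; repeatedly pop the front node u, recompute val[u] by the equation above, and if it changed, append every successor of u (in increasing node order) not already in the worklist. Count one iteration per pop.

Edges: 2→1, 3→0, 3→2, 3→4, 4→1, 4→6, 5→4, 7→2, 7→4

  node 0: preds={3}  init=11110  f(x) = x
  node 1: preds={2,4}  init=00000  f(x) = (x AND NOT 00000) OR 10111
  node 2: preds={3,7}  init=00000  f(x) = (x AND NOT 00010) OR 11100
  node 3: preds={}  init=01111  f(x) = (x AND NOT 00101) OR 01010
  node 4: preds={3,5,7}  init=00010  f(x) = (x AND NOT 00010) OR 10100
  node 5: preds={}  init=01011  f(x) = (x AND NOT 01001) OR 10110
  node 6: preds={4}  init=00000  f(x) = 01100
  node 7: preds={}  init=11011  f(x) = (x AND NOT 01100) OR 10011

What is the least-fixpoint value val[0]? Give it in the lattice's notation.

Trace (10 dequeues):
  [1] u=0 | in 01111 | out 11111 | prev 11110 | push {}
  [2] u=1 | in 00010 | out 10111 | prev 00000 | push {}
  [3] u=2 | in 11111 | out 11101 | prev 00000 | push {1}
  [4] u=3 | in 00000 | out 01111 | ==
  [5] u=4 | in 11111 | out 11111 | prev 00010 | push {}
  [6] u=5 | in 00000 | out 11111 | prev 01011 | push {4}
  [7] u=6 | in 11111 | out 01100 | prev 00000 | push {}
  [8] u=7 | in 00000 | out 11011 | ==
  [9] u=1 | in 11111 | out 11111 | prev 10111 | push {}
  [10] u=4 | in 11111 | out 11111 | ==

Converged values:
  [0] 11111
  [1] 11111
  [2] 11101
  [3] 01111
  [4] 11111
  [5] 11111
  [6] 01100
  [7] 11011

11111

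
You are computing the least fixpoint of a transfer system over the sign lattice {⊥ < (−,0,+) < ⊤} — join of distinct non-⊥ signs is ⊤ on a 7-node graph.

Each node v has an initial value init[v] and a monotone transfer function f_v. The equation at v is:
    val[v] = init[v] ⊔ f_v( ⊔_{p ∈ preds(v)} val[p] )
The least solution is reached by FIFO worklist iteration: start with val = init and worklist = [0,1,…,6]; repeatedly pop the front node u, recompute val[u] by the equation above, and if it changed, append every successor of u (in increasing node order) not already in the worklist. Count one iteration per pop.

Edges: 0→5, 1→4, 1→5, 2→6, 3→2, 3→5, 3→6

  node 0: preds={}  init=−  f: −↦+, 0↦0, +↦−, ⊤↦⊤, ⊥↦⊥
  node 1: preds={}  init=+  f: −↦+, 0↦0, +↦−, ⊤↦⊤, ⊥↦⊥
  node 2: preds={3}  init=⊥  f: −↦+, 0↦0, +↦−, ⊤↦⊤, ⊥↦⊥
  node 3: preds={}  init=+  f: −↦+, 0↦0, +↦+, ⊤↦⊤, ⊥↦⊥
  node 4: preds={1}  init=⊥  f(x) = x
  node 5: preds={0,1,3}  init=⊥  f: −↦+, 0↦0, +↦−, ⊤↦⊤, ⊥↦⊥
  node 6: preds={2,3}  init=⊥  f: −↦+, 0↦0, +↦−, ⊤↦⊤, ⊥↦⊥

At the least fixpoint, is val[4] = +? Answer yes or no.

yes

Trace (7 dequeues):
  [1] u=0 | in ⊥ | out − | ==
  [2] u=1 | in ⊥ | out + | ==
  [3] u=2 | in + | out − | prev ⊥ | push {}
  [4] u=3 | in ⊥ | out + | ==
  [5] u=4 | in + | out + | prev ⊥ | push {}
  [6] u=5 | in ⊤ | out ⊤ | prev ⊥ | push {}
  [7] u=6 | in ⊤ | out ⊤ | prev ⊥ | push {}

Converged values:
  [0] −
  [1] +
  [2] −
  [3] +
  [4] +
  [5] ⊤
  [6] ⊤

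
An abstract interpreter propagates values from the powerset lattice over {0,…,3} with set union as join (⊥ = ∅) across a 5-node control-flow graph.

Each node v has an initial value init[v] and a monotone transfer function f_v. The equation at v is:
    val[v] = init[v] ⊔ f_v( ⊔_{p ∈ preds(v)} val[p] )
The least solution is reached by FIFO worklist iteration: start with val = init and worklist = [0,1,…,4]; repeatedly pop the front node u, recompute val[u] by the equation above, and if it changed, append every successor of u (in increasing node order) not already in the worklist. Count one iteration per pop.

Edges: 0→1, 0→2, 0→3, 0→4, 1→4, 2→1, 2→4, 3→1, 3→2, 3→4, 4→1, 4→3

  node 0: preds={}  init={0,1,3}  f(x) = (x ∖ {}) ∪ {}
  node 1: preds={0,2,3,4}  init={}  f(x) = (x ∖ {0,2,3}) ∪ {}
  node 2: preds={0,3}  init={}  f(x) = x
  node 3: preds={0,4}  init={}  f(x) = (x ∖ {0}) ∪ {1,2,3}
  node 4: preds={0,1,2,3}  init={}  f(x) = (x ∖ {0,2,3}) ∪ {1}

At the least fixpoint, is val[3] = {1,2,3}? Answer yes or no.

Trace (10 dequeues):
  [1] u=0 | in {} | out {0,1,3} | ==
  [2] u=1 | in {0,1,3} | out {1} | prev {} | push {}
  [3] u=2 | in {0,1,3} | out {0,1,3} | prev {} | push {1}
  [4] u=3 | in {0,1,3} | out {1,2,3} | prev {} | push {2}
  [5] u=4 | in {0,1,2,3} | out {1} | prev {} | push {3}
  [6] u=1 | in {0,1,2,3} | out {1} | ==
  [7] u=2 | in {0,1,2,3} | out {0,1,2,3} | prev {0,1,3} | push {1,4}
  [8] u=3 | in {0,1,3} | out {1,2,3} | ==
  [9] u=1 | in {0,1,2,3} | out {1} | ==
  [10] u=4 | in {0,1,2,3} | out {1} | ==

Converged values:
  [0] {0,1,3}
  [1] {1}
  [2] {0,1,2,3}
  [3] {1,2,3}
  [4] {1}

yes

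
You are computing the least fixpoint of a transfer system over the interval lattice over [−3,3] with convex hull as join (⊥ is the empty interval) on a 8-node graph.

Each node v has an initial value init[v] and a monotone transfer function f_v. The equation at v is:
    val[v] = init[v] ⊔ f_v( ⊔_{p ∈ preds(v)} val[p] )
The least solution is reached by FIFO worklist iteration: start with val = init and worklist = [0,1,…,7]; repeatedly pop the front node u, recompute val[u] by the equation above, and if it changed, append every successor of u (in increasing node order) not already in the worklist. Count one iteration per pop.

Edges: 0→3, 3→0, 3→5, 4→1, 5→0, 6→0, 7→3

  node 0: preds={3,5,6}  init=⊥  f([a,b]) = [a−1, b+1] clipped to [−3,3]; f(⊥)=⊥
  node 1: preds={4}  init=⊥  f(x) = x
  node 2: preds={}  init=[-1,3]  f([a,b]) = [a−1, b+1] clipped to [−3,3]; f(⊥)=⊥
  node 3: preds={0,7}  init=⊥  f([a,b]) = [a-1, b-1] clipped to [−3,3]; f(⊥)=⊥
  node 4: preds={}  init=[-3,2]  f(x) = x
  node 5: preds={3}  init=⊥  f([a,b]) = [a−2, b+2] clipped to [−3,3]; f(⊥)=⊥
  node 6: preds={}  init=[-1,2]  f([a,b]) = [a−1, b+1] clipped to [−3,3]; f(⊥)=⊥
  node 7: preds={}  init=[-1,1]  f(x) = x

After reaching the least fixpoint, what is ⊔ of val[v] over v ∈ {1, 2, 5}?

[-3,3]

Iteration log — 10 steps:
  step 1. node 0  ⊔preds=[-1,2]  new=[-2,3]  old=⊥  +wl: 
  step 2. node 1  ⊔preds=[-3,2]  new=[-3,2]  old=⊥  +wl: 
  step 3. node 2  ⊔preds=⊥  new=[-1,3]  stable
  step 4. node 3  ⊔preds=[-2,3]  new=[-3,2]  old=⊥  +wl: 0
  step 5. node 4  ⊔preds=⊥  new=[-3,2]  stable
  step 6. node 5  ⊔preds=[-3,2]  new=[-3,3]  old=⊥  +wl: 
  step 7. node 6  ⊔preds=⊥  new=[-1,2]  stable
  step 8. node 7  ⊔preds=⊥  new=[-1,1]  stable
  step 9. node 0  ⊔preds=[-3,3]  new=[-3,3]  old=[-2,3]  +wl: 3
  step 10. node 3  ⊔preds=[-3,3]  new=[-3,2]  stable

Least fixpoint reached:
  node 0: [-3,3]
  node 1: [-3,2]
  node 2: [-1,3]
  node 3: [-3,2]
  node 4: [-3,2]
  node 5: [-3,3]
  node 6: [-1,2]
  node 7: [-1,1]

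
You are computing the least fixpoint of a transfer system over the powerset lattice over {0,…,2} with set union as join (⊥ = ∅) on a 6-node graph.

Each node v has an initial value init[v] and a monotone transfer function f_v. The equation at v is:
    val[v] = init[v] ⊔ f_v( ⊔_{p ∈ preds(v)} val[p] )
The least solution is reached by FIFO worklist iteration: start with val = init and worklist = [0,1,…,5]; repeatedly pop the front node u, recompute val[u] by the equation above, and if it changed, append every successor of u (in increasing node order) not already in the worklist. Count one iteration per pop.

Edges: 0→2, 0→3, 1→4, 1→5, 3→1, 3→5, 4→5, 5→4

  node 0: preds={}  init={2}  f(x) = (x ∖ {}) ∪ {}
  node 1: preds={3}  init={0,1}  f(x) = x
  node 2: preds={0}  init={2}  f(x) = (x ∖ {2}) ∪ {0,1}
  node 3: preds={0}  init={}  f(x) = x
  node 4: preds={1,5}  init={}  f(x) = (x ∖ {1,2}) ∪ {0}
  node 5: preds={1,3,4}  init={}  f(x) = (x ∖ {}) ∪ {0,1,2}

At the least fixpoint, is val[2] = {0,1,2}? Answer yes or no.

yes

Trace (9 dequeues):
  [1] u=0 | in {} | out {2} | ==
  [2] u=1 | in {} | out {0,1} | ==
  [3] u=2 | in {2} | out {0,1,2} | prev {2} | push {}
  [4] u=3 | in {2} | out {2} | prev {} | push {1}
  [5] u=4 | in {0,1} | out {0} | prev {} | push {}
  [6] u=5 | in {0,1,2} | out {0,1,2} | prev {} | push {4}
  [7] u=1 | in {2} | out {0,1,2} | prev {0,1} | push {5}
  [8] u=4 | in {0,1,2} | out {0} | ==
  [9] u=5 | in {0,1,2} | out {0,1,2} | ==

Converged values:
  [0] {2}
  [1] {0,1,2}
  [2] {0,1,2}
  [3] {2}
  [4] {0}
  [5] {0,1,2}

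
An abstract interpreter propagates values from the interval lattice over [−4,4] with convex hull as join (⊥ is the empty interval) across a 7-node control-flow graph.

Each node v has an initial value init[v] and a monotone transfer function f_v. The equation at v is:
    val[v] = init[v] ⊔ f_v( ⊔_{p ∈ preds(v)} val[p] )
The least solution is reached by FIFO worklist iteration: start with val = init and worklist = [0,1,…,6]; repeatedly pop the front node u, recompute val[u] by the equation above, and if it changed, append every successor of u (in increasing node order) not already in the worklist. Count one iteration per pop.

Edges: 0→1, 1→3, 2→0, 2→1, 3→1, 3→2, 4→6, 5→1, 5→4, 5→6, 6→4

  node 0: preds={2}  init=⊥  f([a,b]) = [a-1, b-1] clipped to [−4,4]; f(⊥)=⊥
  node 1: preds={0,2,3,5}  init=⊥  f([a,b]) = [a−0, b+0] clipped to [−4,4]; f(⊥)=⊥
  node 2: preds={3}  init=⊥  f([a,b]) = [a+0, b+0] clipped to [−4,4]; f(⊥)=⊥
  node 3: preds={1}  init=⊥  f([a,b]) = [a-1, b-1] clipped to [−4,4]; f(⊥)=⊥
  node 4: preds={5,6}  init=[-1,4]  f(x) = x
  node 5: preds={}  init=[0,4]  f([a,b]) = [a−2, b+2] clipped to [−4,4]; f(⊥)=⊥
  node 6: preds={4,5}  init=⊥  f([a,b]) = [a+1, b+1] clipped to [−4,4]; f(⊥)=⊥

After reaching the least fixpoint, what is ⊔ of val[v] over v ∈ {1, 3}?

Trace (25 dequeues):
  [1] u=0 | in ⊥ | out ⊥ | ==
  [2] u=1 | in [0,4] | out [0,4] | prev ⊥ | push {}
  [3] u=2 | in ⊥ | out ⊥ | ==
  [4] u=3 | in [0,4] | out [-1,3] | prev ⊥ | push {1,2}
  [5] u=4 | in [0,4] | out [-1,4] | ==
  [6] u=5 | in ⊥ | out [0,4] | ==
  [7] u=6 | in [-1,4] | out [0,4] | prev ⊥ | push {4}
  [8] u=1 | in [-1,4] | out [-1,4] | prev [0,4] | push {3}
  [9] u=2 | in [-1,3] | out [-1,3] | prev ⊥ | push {0,1}
  [10] u=4 | in [0,4] | out [-1,4] | ==
  [11] u=3 | in [-1,4] | out [-2,3] | prev [-1,3] | push {2}
  [12] u=0 | in [-1,3] | out [-2,2] | prev ⊥ | push {}
  [13] u=1 | in [-2,4] | out [-2,4] | prev [-1,4] | push {3}
  [14] u=2 | in [-2,3] | out [-2,3] | prev [-1,3] | push {0,1}
  [15] u=3 | in [-2,4] | out [-3,3] | prev [-2,3] | push {2}
  [16] u=0 | in [-2,3] | out [-3,2] | prev [-2,2] | push {}
  [17] u=1 | in [-3,4] | out [-3,4] | prev [-2,4] | push {3}
  [18] u=2 | in [-3,3] | out [-3,3] | prev [-2,3] | push {0,1}
  [19] u=3 | in [-3,4] | out [-4,3] | prev [-3,3] | push {2}
  [20] u=0 | in [-3,3] | out [-4,2] | prev [-3,2] | push {}
  [21] u=1 | in [-4,4] | out [-4,4] | prev [-3,4] | push {3}
  [22] u=2 | in [-4,3] | out [-4,3] | prev [-3,3] | push {0,1}
  [23] u=3 | in [-4,4] | out [-4,3] | ==
  [24] u=0 | in [-4,3] | out [-4,2] | ==
  [25] u=1 | in [-4,4] | out [-4,4] | ==

Converged values:
  [0] [-4,2]
  [1] [-4,4]
  [2] [-4,3]
  [3] [-4,3]
  [4] [-1,4]
  [5] [0,4]
  [6] [0,4]

[-4,4]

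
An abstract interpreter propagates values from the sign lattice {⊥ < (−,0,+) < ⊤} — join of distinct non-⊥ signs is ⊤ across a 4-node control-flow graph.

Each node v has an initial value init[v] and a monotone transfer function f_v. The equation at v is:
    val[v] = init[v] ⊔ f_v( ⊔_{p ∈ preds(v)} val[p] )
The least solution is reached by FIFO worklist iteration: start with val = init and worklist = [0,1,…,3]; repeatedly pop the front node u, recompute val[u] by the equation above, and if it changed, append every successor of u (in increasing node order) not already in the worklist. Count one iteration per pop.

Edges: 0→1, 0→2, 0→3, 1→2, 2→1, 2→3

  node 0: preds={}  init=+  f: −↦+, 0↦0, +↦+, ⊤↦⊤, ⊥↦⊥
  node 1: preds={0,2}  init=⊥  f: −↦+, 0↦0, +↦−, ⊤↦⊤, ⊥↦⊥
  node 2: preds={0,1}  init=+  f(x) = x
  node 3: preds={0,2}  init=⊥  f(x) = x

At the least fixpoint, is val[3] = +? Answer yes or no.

Trace (6 dequeues):
  [1] u=0 | in ⊥ | out + | ==
  [2] u=1 | in + | out − | prev ⊥ | push {}
  [3] u=2 | in ⊤ | out ⊤ | prev + | push {1}
  [4] u=3 | in ⊤ | out ⊤ | prev ⊥ | push {}
  [5] u=1 | in ⊤ | out ⊤ | prev − | push {2}
  [6] u=2 | in ⊤ | out ⊤ | ==

Converged values:
  [0] +
  [1] ⊤
  [2] ⊤
  [3] ⊤

no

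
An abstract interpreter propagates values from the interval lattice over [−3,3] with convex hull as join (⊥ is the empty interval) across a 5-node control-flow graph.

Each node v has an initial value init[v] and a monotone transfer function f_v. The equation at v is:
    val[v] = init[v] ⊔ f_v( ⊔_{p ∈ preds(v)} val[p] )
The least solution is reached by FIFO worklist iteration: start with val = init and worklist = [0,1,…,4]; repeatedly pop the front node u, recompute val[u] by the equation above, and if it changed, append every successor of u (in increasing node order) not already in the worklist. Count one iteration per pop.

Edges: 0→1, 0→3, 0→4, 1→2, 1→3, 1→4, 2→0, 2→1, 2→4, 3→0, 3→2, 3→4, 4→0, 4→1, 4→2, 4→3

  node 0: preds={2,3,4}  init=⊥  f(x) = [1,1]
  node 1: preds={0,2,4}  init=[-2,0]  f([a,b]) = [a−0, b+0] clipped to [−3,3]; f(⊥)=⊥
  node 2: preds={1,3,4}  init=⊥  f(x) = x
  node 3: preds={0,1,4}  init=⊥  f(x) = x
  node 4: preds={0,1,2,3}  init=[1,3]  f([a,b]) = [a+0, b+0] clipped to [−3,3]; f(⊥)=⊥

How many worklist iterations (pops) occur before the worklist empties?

9

Trace (9 dequeues):
  [1] u=0 | in [1,3] | out [1,1] | prev ⊥ | push {}
  [2] u=1 | in [1,3] | out [-2,3] | prev [-2,0] | push {}
  [3] u=2 | in [-2,3] | out [-2,3] | prev ⊥ | push {0,1}
  [4] u=3 | in [-2,3] | out [-2,3] | prev ⊥ | push {2}
  [5] u=4 | in [-2,3] | out [-2,3] | prev [1,3] | push {3}
  [6] u=0 | in [-2,3] | out [1,1] | ==
  [7] u=1 | in [-2,3] | out [-2,3] | ==
  [8] u=2 | in [-2,3] | out [-2,3] | ==
  [9] u=3 | in [-2,3] | out [-2,3] | ==

Converged values:
  [0] [1,1]
  [1] [-2,3]
  [2] [-2,3]
  [3] [-2,3]
  [4] [-2,3]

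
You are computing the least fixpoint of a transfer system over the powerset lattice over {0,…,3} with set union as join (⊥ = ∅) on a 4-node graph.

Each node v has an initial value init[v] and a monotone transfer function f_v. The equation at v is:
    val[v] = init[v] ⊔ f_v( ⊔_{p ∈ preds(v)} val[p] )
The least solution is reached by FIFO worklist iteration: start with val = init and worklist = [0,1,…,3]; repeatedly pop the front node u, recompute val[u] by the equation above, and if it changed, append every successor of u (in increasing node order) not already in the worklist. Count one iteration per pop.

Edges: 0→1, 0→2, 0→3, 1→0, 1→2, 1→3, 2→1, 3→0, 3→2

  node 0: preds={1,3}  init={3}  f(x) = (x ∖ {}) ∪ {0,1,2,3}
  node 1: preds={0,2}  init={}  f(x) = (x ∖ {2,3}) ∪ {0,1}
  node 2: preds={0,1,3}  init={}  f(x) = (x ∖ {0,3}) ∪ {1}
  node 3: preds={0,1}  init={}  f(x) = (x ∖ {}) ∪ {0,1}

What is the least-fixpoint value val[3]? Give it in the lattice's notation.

Trace (7 dequeues):
  [1] u=0 | in {} | out {0,1,2,3} | prev {3} | push {}
  [2] u=1 | in {0,1,2,3} | out {0,1} | prev {} | push {0}
  [3] u=2 | in {0,1,2,3} | out {1,2} | prev {} | push {1}
  [4] u=3 | in {0,1,2,3} | out {0,1,2,3} | prev {} | push {2}
  [5] u=0 | in {0,1,2,3} | out {0,1,2,3} | ==
  [6] u=1 | in {0,1,2,3} | out {0,1} | ==
  [7] u=2 | in {0,1,2,3} | out {1,2} | ==

Converged values:
  [0] {0,1,2,3}
  [1] {0,1}
  [2] {1,2}
  [3] {0,1,2,3}

{0,1,2,3}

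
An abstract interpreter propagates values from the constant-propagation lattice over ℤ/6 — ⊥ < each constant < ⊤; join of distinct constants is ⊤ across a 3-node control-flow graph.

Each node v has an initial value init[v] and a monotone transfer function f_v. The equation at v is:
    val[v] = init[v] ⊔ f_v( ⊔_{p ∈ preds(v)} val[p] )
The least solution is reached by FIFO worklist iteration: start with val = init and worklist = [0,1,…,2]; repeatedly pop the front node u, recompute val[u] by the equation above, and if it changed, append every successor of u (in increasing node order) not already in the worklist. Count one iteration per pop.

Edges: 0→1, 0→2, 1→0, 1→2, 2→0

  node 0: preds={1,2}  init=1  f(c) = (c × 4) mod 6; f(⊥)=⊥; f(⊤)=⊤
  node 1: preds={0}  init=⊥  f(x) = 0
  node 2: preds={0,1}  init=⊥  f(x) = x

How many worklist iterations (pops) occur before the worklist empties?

6

Iteration log — 6 steps:
  step 1. node 0  ⊔preds=⊥  new=1  stable
  step 2. node 1  ⊔preds=1  new=0  old=⊥  +wl: 0
  step 3. node 2  ⊔preds=⊤  new=⊤  old=⊥  +wl: 
  step 4. node 0  ⊔preds=⊤  new=⊤  old=1  +wl: 1,2
  step 5. node 1  ⊔preds=⊤  new=0  stable
  step 6. node 2  ⊔preds=⊤  new=⊤  stable

Least fixpoint reached:
  node 0: ⊤
  node 1: 0
  node 2: ⊤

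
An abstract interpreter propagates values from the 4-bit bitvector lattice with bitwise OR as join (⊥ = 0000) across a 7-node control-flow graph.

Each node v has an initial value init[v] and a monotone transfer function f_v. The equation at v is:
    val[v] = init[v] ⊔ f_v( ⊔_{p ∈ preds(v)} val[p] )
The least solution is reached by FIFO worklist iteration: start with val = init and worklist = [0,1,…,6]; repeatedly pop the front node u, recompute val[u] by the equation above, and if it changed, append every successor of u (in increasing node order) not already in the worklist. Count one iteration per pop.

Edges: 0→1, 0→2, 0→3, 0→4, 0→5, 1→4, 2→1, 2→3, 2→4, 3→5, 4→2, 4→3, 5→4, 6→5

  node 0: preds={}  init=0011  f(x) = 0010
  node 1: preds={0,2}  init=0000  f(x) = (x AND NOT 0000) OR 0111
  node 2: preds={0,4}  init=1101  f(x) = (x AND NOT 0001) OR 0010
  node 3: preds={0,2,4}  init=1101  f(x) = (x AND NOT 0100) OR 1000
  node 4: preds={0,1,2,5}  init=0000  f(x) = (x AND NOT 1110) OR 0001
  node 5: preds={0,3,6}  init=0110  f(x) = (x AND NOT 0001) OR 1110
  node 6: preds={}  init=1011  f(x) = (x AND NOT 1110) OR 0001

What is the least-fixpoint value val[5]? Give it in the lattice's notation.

Iteration log — 11 steps:
  step 1. node 0  ⊔preds=0000  new=0011  stable
  step 2. node 1  ⊔preds=1111  new=1111  old=0000  +wl: 
  step 3. node 2  ⊔preds=0011  new=1111  old=1101  +wl: 1
  step 4. node 3  ⊔preds=1111  new=1111  old=1101  +wl: 
  step 5. node 4  ⊔preds=1111  new=0001  old=0000  +wl: 2,3
  step 6. node 5  ⊔preds=1111  new=1110  old=0110  +wl: 4
  step 7. node 6  ⊔preds=0000  new=1011  stable
  step 8. node 1  ⊔preds=1111  new=1111  stable
  step 9. node 2  ⊔preds=0011  new=1111  stable
  step 10. node 3  ⊔preds=1111  new=1111  stable
  step 11. node 4  ⊔preds=1111  new=0001  stable

Least fixpoint reached:
  node 0: 0011
  node 1: 1111
  node 2: 1111
  node 3: 1111
  node 4: 0001
  node 5: 1110
  node 6: 1011

1110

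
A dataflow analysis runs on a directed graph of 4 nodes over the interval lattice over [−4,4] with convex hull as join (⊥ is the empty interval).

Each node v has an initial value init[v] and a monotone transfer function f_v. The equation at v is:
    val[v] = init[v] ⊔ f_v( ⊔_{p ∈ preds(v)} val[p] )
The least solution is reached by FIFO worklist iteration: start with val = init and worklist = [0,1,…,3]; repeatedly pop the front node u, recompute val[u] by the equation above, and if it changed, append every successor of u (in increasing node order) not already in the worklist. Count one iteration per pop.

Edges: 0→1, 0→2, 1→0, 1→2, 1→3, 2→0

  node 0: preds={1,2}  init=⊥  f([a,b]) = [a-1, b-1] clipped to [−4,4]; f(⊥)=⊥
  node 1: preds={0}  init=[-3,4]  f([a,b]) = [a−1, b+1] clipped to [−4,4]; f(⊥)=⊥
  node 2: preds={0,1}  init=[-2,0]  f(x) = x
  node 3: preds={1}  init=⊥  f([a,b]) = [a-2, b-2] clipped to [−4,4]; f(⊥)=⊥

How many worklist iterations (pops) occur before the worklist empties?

5

Iteration log — 5 steps:
  step 1. node 0  ⊔preds=[-3,4]  new=[-4,3]  old=⊥  +wl: 
  step 2. node 1  ⊔preds=[-4,3]  new=[-4,4]  old=[-3,4]  +wl: 0
  step 3. node 2  ⊔preds=[-4,4]  new=[-4,4]  old=[-2,0]  +wl: 
  step 4. node 3  ⊔preds=[-4,4]  new=[-4,2]  old=⊥  +wl: 
  step 5. node 0  ⊔preds=[-4,4]  new=[-4,3]  stable

Least fixpoint reached:
  node 0: [-4,3]
  node 1: [-4,4]
  node 2: [-4,4]
  node 3: [-4,2]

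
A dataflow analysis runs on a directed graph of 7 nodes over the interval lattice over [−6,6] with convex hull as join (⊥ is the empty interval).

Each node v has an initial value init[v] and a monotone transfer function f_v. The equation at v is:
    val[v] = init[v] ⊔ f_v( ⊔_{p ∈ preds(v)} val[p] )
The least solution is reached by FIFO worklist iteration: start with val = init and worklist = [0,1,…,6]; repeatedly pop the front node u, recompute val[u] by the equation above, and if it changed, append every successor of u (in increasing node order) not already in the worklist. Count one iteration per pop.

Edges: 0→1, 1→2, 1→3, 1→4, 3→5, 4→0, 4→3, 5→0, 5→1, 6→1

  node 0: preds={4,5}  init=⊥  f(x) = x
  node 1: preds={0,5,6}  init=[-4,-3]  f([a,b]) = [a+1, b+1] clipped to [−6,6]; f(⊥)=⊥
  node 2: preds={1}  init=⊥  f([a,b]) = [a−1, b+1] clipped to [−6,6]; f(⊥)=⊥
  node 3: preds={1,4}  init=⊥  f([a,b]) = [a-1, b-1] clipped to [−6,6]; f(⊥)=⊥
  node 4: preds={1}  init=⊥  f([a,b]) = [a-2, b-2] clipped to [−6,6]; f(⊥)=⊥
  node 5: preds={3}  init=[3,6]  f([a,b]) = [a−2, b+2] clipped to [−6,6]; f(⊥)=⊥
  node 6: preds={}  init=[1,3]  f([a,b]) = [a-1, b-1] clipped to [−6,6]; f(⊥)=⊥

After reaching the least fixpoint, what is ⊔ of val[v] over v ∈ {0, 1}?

Iteration log — 14 steps:
  step 1. node 0  ⊔preds=[3,6]  new=[3,6]  old=⊥  +wl: 
  step 2. node 1  ⊔preds=[1,6]  new=[-4,6]  old=[-4,-3]  +wl: 
  step 3. node 2  ⊔preds=[-4,6]  new=[-5,6]  old=⊥  +wl: 
  step 4. node 3  ⊔preds=[-4,6]  new=[-5,5]  old=⊥  +wl: 
  step 5. node 4  ⊔preds=[-4,6]  new=[-6,4]  old=⊥  +wl: 0,3
  step 6. node 5  ⊔preds=[-5,5]  new=[-6,6]  old=[3,6]  +wl: 1
  step 7. node 6  ⊔preds=⊥  new=[1,3]  stable
  step 8. node 0  ⊔preds=[-6,6]  new=[-6,6]  old=[3,6]  +wl: 
  step 9. node 3  ⊔preds=[-6,6]  new=[-6,5]  old=[-5,5]  +wl: 5
  step 10. node 1  ⊔preds=[-6,6]  new=[-5,6]  old=[-4,6]  +wl: 2,3,4
  step 11. node 5  ⊔preds=[-6,5]  new=[-6,6]  stable
  step 12. node 2  ⊔preds=[-5,6]  new=[-6,6]  old=[-5,6]  +wl: 
  step 13. node 3  ⊔preds=[-6,6]  new=[-6,5]  stable
  step 14. node 4  ⊔preds=[-5,6]  new=[-6,4]  stable

Least fixpoint reached:
  node 0: [-6,6]
  node 1: [-5,6]
  node 2: [-6,6]
  node 3: [-6,5]
  node 4: [-6,4]
  node 5: [-6,6]
  node 6: [1,3]

[-6,6]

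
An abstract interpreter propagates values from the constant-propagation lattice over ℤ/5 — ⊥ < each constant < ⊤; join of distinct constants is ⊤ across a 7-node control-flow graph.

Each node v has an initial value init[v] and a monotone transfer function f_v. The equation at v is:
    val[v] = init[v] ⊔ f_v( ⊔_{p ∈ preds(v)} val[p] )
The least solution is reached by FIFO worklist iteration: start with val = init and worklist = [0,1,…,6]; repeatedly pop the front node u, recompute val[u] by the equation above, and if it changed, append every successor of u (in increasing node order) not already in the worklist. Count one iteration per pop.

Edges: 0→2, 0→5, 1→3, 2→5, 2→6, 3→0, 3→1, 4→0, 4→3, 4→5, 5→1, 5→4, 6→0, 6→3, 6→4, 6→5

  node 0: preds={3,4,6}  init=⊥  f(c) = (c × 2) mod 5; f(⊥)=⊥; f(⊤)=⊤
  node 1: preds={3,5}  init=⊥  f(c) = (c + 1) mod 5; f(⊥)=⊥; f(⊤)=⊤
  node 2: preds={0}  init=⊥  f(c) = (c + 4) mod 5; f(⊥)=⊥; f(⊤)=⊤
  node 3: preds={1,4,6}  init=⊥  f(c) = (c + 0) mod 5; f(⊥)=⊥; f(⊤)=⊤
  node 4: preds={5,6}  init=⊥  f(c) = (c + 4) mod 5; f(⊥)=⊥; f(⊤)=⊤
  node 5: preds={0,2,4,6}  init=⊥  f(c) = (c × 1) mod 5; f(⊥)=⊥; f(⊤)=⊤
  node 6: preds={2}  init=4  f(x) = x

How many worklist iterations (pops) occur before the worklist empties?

18

Worklist (18 pops):
  #1 pop 0: in=4 → 3 (was ⊥); enqueue []
  #2 pop 1: in=⊥ → ⊥ (no change)
  #3 pop 2: in=3 → 2 (was ⊥); enqueue []
  #4 pop 3: in=4 → 4 (was ⊥); enqueue [0,1]
  #5 pop 4: in=4 → 3 (was ⊥); enqueue [3]
  #6 pop 5: in=⊤ → ⊤ (was ⊥); enqueue [4]
  #7 pop 6: in=2 → ⊤ (was 4); enqueue [5]
  #8 pop 0: in=⊤ → ⊤ (was 3); enqueue [2]
  #9 pop 1: in=⊤ → ⊤ (was ⊥); enqueue []
  #10 pop 3: in=⊤ → ⊤ (was 4); enqueue [0,1]
  #11 pop 4: in=⊤ → ⊤ (was 3); enqueue [3]
  #12 pop 5: in=⊤ → ⊤ (no change)
  #13 pop 2: in=⊤ → ⊤ (was 2); enqueue [5,6]
  #14 pop 0: in=⊤ → ⊤ (no change)
  #15 pop 1: in=⊤ → ⊤ (no change)
  #16 pop 3: in=⊤ → ⊤ (no change)
  #17 pop 5: in=⊤ → ⊤ (no change)
  #18 pop 6: in=⊤ → ⊤ (no change)

Fixpoint:
  val[0] = ⊤
  val[1] = ⊤
  val[2] = ⊤
  val[3] = ⊤
  val[4] = ⊤
  val[5] = ⊤
  val[6] = ⊤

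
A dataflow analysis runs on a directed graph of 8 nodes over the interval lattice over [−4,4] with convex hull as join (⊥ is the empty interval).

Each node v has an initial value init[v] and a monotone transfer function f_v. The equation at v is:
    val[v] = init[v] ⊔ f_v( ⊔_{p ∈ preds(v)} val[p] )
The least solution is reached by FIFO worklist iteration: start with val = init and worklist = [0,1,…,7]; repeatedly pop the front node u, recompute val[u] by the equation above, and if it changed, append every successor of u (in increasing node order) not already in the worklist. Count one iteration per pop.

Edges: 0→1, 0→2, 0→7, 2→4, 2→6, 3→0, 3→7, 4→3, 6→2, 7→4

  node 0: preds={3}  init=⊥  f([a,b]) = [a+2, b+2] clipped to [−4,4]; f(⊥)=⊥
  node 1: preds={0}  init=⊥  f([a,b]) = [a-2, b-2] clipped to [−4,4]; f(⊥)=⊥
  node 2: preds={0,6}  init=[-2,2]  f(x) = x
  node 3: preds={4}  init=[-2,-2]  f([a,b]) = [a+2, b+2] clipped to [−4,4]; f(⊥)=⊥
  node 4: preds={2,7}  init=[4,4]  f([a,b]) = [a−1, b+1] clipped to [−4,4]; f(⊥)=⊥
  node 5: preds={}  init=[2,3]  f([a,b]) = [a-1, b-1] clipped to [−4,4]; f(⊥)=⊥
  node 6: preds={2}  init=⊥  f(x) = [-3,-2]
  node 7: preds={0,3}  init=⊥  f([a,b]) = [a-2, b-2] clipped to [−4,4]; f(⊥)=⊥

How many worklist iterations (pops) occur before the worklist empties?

16

Trace (16 dequeues):
  [1] u=0 | in [-2,-2] | out [0,0] | prev ⊥ | push {}
  [2] u=1 | in [0,0] | out [-2,-2] | prev ⊥ | push {}
  [3] u=2 | in [0,0] | out [-2,2] | ==
  [4] u=3 | in [4,4] | out [-2,4] | prev [-2,-2] | push {0}
  [5] u=4 | in [-2,2] | out [-3,4] | prev [4,4] | push {3}
  [6] u=5 | in ⊥ | out [2,3] | ==
  [7] u=6 | in [-2,2] | out [-3,-2] | prev ⊥ | push {2}
  [8] u=7 | in [-2,4] | out [-4,2] | prev ⊥ | push {4}
  [9] u=0 | in [-2,4] | out [0,4] | prev [0,0] | push {1,7}
  [10] u=3 | in [-3,4] | out [-2,4] | ==
  [11] u=2 | in [-3,4] | out [-3,4] | prev [-2,2] | push {6}
  [12] u=4 | in [-4,4] | out [-4,4] | prev [-3,4] | push {3}
  [13] u=1 | in [0,4] | out [-2,2] | prev [-2,-2] | push {}
  [14] u=7 | in [-2,4] | out [-4,2] | ==
  [15] u=6 | in [-3,4] | out [-3,-2] | ==
  [16] u=3 | in [-4,4] | out [-2,4] | ==

Converged values:
  [0] [0,4]
  [1] [-2,2]
  [2] [-3,4]
  [3] [-2,4]
  [4] [-4,4]
  [5] [2,3]
  [6] [-3,-2]
  [7] [-4,2]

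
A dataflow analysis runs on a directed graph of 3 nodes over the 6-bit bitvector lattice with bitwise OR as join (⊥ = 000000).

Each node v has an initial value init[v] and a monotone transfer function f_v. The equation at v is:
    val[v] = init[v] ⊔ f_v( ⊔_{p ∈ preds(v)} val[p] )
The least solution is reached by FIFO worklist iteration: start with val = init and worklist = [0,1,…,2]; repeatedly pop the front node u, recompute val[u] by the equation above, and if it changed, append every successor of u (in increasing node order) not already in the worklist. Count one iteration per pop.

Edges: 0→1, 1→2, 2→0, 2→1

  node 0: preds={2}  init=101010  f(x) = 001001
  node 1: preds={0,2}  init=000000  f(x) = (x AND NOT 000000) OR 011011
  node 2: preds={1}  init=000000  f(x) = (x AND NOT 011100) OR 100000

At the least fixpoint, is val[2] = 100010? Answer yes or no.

Iteration log — 5 steps:
  step 1. node 0  ⊔preds=000000  new=101011  old=101010  +wl: 
  step 2. node 1  ⊔preds=101011  new=111011  old=000000  +wl: 
  step 3. node 2  ⊔preds=111011  new=100011  old=000000  +wl: 0,1
  step 4. node 0  ⊔preds=100011  new=101011  stable
  step 5. node 1  ⊔preds=101011  new=111011  stable

Least fixpoint reached:
  node 0: 101011
  node 1: 111011
  node 2: 100011

no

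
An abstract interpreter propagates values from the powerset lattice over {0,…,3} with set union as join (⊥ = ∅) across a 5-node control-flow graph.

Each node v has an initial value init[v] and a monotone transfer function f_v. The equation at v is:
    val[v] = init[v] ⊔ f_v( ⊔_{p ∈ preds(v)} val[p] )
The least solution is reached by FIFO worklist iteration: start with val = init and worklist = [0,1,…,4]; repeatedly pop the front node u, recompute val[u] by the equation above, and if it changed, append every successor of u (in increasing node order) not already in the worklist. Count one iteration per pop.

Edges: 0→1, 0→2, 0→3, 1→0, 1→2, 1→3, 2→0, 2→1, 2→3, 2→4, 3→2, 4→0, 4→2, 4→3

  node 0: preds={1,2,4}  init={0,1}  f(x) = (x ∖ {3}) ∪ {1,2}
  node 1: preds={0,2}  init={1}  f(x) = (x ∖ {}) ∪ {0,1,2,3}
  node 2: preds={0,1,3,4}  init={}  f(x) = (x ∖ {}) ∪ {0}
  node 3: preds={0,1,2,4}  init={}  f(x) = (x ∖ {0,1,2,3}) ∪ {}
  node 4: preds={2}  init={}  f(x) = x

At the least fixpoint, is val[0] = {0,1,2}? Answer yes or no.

Trace (9 dequeues):
  [1] u=0 | in {1} | out {0,1,2} | prev {0,1} | push {}
  [2] u=1 | in {0,1,2} | out {0,1,2,3} | prev {1} | push {0}
  [3] u=2 | in {0,1,2,3} | out {0,1,2,3} | prev {} | push {1}
  [4] u=3 | in {0,1,2,3} | out {} | ==
  [5] u=4 | in {0,1,2,3} | out {0,1,2,3} | prev {} | push {2,3}
  [6] u=0 | in {0,1,2,3} | out {0,1,2} | ==
  [7] u=1 | in {0,1,2,3} | out {0,1,2,3} | ==
  [8] u=2 | in {0,1,2,3} | out {0,1,2,3} | ==
  [9] u=3 | in {0,1,2,3} | out {} | ==

Converged values:
  [0] {0,1,2}
  [1] {0,1,2,3}
  [2] {0,1,2,3}
  [3] {}
  [4] {0,1,2,3}

yes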